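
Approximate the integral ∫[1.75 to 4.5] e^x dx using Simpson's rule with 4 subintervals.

f(x) = e^x
a = 1.75, b = 4.5, n = 4
h = (b - a)/n = 0.687500

Simpson's rule: (h/3)[f(x₀) + 4f(x₁) + 2f(x₂) + ... + f(xₙ)]

x_0 = 1.7500, f(x_0) = 5.754603, coefficient = 1
x_1 = 2.4375, f(x_1) = 11.444394, coefficient = 4
x_2 = 3.1250, f(x_2) = 22.759895, coefficient = 2
x_3 = 3.8125, f(x_3) = 45.263456, coefficient = 4
x_4 = 4.5000, f(x_4) = 90.017131, coefficient = 1

I ≈ (0.687500/3) × 368.122925 = 84.361504
Exact value: 84.262529
Error: 0.098975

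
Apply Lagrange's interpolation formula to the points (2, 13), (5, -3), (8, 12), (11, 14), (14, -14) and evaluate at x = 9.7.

Lagrange interpolation formula:
P(x) = Σ yᵢ × Lᵢ(x)
where Lᵢ(x) = Π_{j≠i} (x - xⱼ)/(xᵢ - xⱼ)

L_0(9.7) = (9.7 - 5)/(2 - 5) × (9.7 - 8)/(2 - 8) × (9.7 - 11)/(2 - 11) × (9.7 - 14)/(2 - 14) = 0.022975
L_1(9.7) = (9.7 - 2)/(5 - 2) × (9.7 - 8)/(5 - 8) × (9.7 - 11)/(5 - 11) × (9.7 - 14)/(5 - 14) = -0.150562
L_2(9.7) = (9.7 - 2)/(8 - 2) × (9.7 - 5)/(8 - 5) × (9.7 - 11)/(8 - 11) × (9.7 - 14)/(8 - 14) = 0.624389
L_3(9.7) = (9.7 - 2)/(11 - 2) × (9.7 - 5)/(11 - 5) × (9.7 - 8)/(11 - 8) × (9.7 - 14)/(11 - 14) = 0.544339
L_4(9.7) = (9.7 - 2)/(14 - 2) × (9.7 - 5)/(14 - 5) × (9.7 - 8)/(14 - 8) × (9.7 - 11)/(14 - 11) = -0.041142

P(9.7) = 13×L_0(9.7) + (-3)×L_1(9.7) + 12×L_2(9.7) + 14×L_3(9.7) + (-14)×L_4(9.7)
P(9.7) = 16.439773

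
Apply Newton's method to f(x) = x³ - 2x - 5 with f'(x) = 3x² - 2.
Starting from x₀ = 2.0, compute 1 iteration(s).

f(x) = x³ - 2x - 5
f'(x) = 3x² - 2
x₀ = 2.0

Newton-Raphson formula: x_{n+1} = x_n - f(x_n)/f'(x_n)

Iteration 1:
  f(2.000000) = -1.000000
  f'(2.000000) = 10.000000
  x_1 = 2.000000 - (-1.000000)/10.000000 = 2.100000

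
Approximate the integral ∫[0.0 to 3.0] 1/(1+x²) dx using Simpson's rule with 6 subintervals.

f(x) = 1/(1+x²)
a = 0.0, b = 3.0, n = 6
h = (b - a)/n = 0.500000

Simpson's rule: (h/3)[f(x₀) + 4f(x₁) + 2f(x₂) + ... + f(xₙ)]

x_0 = 0.0000, f(x_0) = 1.000000, coefficient = 1
x_1 = 0.5000, f(x_1) = 0.800000, coefficient = 4
x_2 = 1.0000, f(x_2) = 0.500000, coefficient = 2
x_3 = 1.5000, f(x_3) = 0.307692, coefficient = 4
x_4 = 2.0000, f(x_4) = 0.200000, coefficient = 2
x_5 = 2.5000, f(x_5) = 0.137931, coefficient = 4
x_6 = 3.0000, f(x_6) = 0.100000, coefficient = 1

I ≈ (0.500000/3) × 7.482493 = 1.247082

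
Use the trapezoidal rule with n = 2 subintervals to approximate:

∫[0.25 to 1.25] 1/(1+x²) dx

f(x) = 1/(1+x²)
a = 0.25, b = 1.25, n = 2
h = (b - a)/n = 0.500000

Trapezoidal rule: (h/2)[f(x₀) + 2f(x₁) + 2f(x₂) + ... + f(xₙ)]

x_0 = 0.2500, f(x_0) = 0.941176, coefficient = 1
x_1 = 0.7500, f(x_1) = 0.640000, coefficient = 2
x_2 = 1.2500, f(x_2) = 0.390244, coefficient = 1

I ≈ (0.500000/2) × 2.611420 = 0.652855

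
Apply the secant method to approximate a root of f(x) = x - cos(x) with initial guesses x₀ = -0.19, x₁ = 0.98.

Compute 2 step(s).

f(x) = x - cos(x)
x₀ = -0.19, x₁ = 0.98

Secant formula: x_{n+1} = x_n - f(x_n)(x_n - x_{n-1})/(f(x_n) - f(x_{n-1}))

Iteration 1:
  f(-0.190000) = -1.172004
  f(0.980000) = 0.422977
  x_2 = 0.980000 - 0.422977×(0.980000 - (-0.190000))/(0.422977 - (-1.172004))
       = 0.669725
Iteration 2:
  f(0.980000) = 0.422977
  f(0.669725) = -0.114268
  x_3 = 0.669725 - (-0.114268)×(0.669725 - 0.980000)/(-0.114268 - 0.422977)
       = 0.735718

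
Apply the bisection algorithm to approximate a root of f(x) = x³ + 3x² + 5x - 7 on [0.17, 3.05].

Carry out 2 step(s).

f(x) = x³ + 3x² + 5x - 7
Initial interval: [0.17, 3.05]

Iteration 1:
  c_1 = (0.170000 + 3.050000)/2 = 1.610000
  f(c_1) = f(1.610000) = 12.999581
  f(a) × f(c) < 0, new interval: [0.170000, 1.610000]
Iteration 2:
  c_2 = (0.170000 + 1.610000)/2 = 0.890000
  f(c_2) = f(0.890000) = 0.531269
  f(a) × f(c) < 0, new interval: [0.170000, 0.890000]

After 2 iteration(s), the approximation is c_2 = 0.890000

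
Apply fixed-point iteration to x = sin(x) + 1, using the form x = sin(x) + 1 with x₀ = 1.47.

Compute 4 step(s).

Equation: x = sin(x) + 1
Fixed-point form: x = sin(x) + 1
x₀ = 1.47

x_1 = g(1.470000) = 1.994924
x_2 = g(1.994924) = 1.911398
x_3 = g(1.911398) = 1.942554
x_4 = g(1.942554) = 1.931690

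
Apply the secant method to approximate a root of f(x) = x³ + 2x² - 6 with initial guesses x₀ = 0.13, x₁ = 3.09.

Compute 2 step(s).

f(x) = x³ + 2x² - 6
x₀ = 0.13, x₁ = 3.09

Secant formula: x_{n+1} = x_n - f(x_n)(x_n - x_{n-1})/(f(x_n) - f(x_{n-1}))

Iteration 1:
  f(0.130000) = -5.964003
  f(3.090000) = 42.599829
  x_2 = 3.090000 - 42.599829×(3.090000 - 0.130000)/(42.599829 - (-5.964003))
       = 0.493510
Iteration 2:
  f(3.090000) = 42.599829
  f(0.493510) = -5.392700
  x_3 = 0.493510 - (-5.392700)×(0.493510 - 3.090000)/(-5.392700 - 42.599829)
       = 0.785266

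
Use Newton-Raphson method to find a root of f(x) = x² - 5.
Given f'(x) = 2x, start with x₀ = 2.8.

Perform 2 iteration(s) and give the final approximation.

f(x) = x² - 5
f'(x) = 2x
x₀ = 2.8

Newton-Raphson formula: x_{n+1} = x_n - f(x_n)/f'(x_n)

Iteration 1:
  f(2.800000) = 2.840000
  f'(2.800000) = 5.600000
  x_1 = 2.800000 - 2.840000/5.600000 = 2.292857
Iteration 2:
  f(2.292857) = 0.257194
  f'(2.292857) = 4.585714
  x_2 = 2.292857 - 0.257194/4.585714 = 2.236771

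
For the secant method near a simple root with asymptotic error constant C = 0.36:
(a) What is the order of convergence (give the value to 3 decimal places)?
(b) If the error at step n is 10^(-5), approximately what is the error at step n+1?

(a) Secant method has superlinear convergence with order φ = (1+√5)/2 ≈ 1.618.
    This means |e_{n+1}| ≈ C|e_n|^1.618.

(b) With |e_n| = 10^(-5) and C = 0.36:
    |e_{n+1}| ≈ 0.36 × (10^(-5))^1.618 = 0.36 × 10^(-8.09)

(a) ≈ 1.618 (golden ratio); (b) |e_{n+1}| ≈ 2.925e-09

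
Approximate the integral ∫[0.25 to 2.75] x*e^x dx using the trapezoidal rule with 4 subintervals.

f(x) = x*e^x
a = 0.25, b = 2.75, n = 4
h = (b - a)/n = 0.625000

Trapezoidal rule: (h/2)[f(x₀) + 2f(x₁) + 2f(x₂) + ... + f(xₙ)]

x_0 = 0.2500, f(x_0) = 0.321006, coefficient = 1
x_1 = 0.8750, f(x_1) = 2.099016, coefficient = 2
x_2 = 1.5000, f(x_2) = 6.722534, coefficient = 2
x_3 = 2.1250, f(x_3) = 17.792407, coefficient = 2
x_4 = 2.7500, f(x_4) = 43.017238, coefficient = 1

I ≈ (0.625000/2) × 96.566157 = 30.176924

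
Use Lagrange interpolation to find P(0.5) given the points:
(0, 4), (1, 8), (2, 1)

Lagrange interpolation formula:
P(x) = Σ yᵢ × Lᵢ(x)
where Lᵢ(x) = Π_{j≠i} (x - xⱼ)/(xᵢ - xⱼ)

L_0(0.5) = (0.5 - 1)/(0 - 1) × (0.5 - 2)/(0 - 2) = 0.375000
L_1(0.5) = (0.5 - 0)/(1 - 0) × (0.5 - 2)/(1 - 2) = 0.750000
L_2(0.5) = (0.5 - 0)/(2 - 0) × (0.5 - 1)/(2 - 1) = -0.125000

P(0.5) = 4×L_0(0.5) + 8×L_1(0.5) + 1×L_2(0.5)
P(0.5) = 7.375000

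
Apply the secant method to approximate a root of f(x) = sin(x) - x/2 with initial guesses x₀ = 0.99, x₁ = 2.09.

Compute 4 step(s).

f(x) = sin(x) - x/2
x₀ = 0.99, x₁ = 2.09

Secant formula: x_{n+1} = x_n - f(x_n)(x_n - x_{n-1})/(f(x_n) - f(x_{n-1}))

Iteration 1:
  f(0.990000) = 0.341026
  f(2.090000) = -0.176785
  x_2 = 2.090000 - (-0.176785)×(2.090000 - 0.990000)/(-0.176785 - 0.341026)
       = 1.714450
Iteration 2:
  f(2.090000) = -0.176785
  f(1.714450) = 0.132474
  x_3 = 1.714450 - 0.132474×(1.714450 - 2.090000)/(0.132474 - (-0.176785))
       = 1.875321
Iteration 3:
  f(1.714450) = 0.132474
  f(1.875321) = 0.016329
  x_4 = 1.875321 - 0.016329×(1.875321 - 1.714450)/(0.016329 - 0.132474)
       = 1.897938
Iteration 4:
  f(1.875321) = 0.016329
  f(1.897938) = -0.002004
  x_5 = 1.897938 - (-0.002004)×(1.897938 - 1.875321)/(-0.002004 - 0.016329)
       = 1.895465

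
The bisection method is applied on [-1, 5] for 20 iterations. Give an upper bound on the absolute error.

Bisection error bound: |error| ≤ (b-a)/2^n
|error| ≤ (5 - (-1))/2^20 = 6/2^20
|error| ≤ 0.0000057220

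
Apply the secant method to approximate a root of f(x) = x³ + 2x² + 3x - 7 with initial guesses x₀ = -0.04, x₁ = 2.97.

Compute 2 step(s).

f(x) = x³ + 2x² + 3x - 7
x₀ = -0.04, x₁ = 2.97

Secant formula: x_{n+1} = x_n - f(x_n)(x_n - x_{n-1})/(f(x_n) - f(x_{n-1}))

Iteration 1:
  f(-0.040000) = -7.116864
  f(2.970000) = 45.749873
  x_2 = 2.970000 - 45.749873×(2.970000 - (-0.040000))/(45.749873 - (-7.116864))
       = 0.365203
Iteration 2:
  f(2.970000) = 45.749873
  f(0.365203) = -5.588936
  x_3 = 0.365203 - (-5.588936)×(0.365203 - 2.970000)/(-5.588936 - 45.749873)
       = 0.648771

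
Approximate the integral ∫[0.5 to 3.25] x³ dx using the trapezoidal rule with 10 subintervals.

f(x) = x³
a = 0.5, b = 3.25, n = 10
h = (b - a)/n = 0.275000

Trapezoidal rule: (h/2)[f(x₀) + 2f(x₁) + 2f(x₂) + ... + f(xₙ)]

x_0 = 0.5000, f(x_0) = 0.125000, coefficient = 1
x_1 = 0.7750, f(x_1) = 0.465484, coefficient = 2
x_2 = 1.0500, f(x_2) = 1.157625, coefficient = 2
x_3 = 1.3250, f(x_3) = 2.326203, coefficient = 2
x_4 = 1.6000, f(x_4) = 4.096000, coefficient = 2
x_5 = 1.8750, f(x_5) = 6.591797, coefficient = 2
x_6 = 2.1500, f(x_6) = 9.938375, coefficient = 2
x_7 = 2.4250, f(x_7) = 14.260516, coefficient = 2
x_8 = 2.7000, f(x_8) = 19.683000, coefficient = 2
x_9 = 2.9750, f(x_9) = 26.330609, coefficient = 2
x_10 = 3.2500, f(x_10) = 34.328125, coefficient = 1

I ≈ (0.275000/2) × 204.152344 = 28.070947
Exact value: 27.875977
Error: 0.194971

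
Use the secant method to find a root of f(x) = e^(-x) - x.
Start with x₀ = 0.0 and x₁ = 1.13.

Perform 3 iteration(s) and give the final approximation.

f(x) = e^(-x) - x
x₀ = 0.0, x₁ = 1.13

Secant formula: x_{n+1} = x_n - f(x_n)(x_n - x_{n-1})/(f(x_n) - f(x_{n-1}))

Iteration 1:
  f(0.000000) = 1.000000
  f(1.130000) = -0.806967
  x_2 = 1.130000 - (-0.806967)×(1.130000 - 0.000000)/(-0.806967 - 1.000000)
       = 0.625357
Iteration 2:
  f(1.130000) = -0.806967
  f(0.625357) = -0.090287
  x_3 = 0.625357 - (-0.090287)×(0.625357 - 1.130000)/(-0.090287 - (-0.806967))
       = 0.561783
Iteration 3:
  f(0.625357) = -0.090287
  f(0.561783) = 0.008409
  x_4 = 0.561783 - 0.008409×(0.561783 - 0.625357)/(0.008409 - (-0.090287))
       = 0.567199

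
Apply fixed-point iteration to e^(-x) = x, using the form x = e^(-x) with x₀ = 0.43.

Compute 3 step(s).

Equation: e^(-x) = x
Fixed-point form: x = e^(-x)
x₀ = 0.43

x_1 = g(0.430000) = 0.650509
x_2 = g(0.650509) = 0.521780
x_3 = g(0.521780) = 0.593463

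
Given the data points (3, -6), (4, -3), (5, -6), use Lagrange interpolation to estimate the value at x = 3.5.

Lagrange interpolation formula:
P(x) = Σ yᵢ × Lᵢ(x)
where Lᵢ(x) = Π_{j≠i} (x - xⱼ)/(xᵢ - xⱼ)

L_0(3.5) = (3.5 - 4)/(3 - 4) × (3.5 - 5)/(3 - 5) = 0.375000
L_1(3.5) = (3.5 - 3)/(4 - 3) × (3.5 - 5)/(4 - 5) = 0.750000
L_2(3.5) = (3.5 - 3)/(5 - 3) × (3.5 - 4)/(5 - 4) = -0.125000

P(3.5) = (-6)×L_0(3.5) + (-3)×L_1(3.5) + (-6)×L_2(3.5)
P(3.5) = -3.750000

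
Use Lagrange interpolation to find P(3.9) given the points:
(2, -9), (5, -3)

Lagrange interpolation formula:
P(x) = Σ yᵢ × Lᵢ(x)
where Lᵢ(x) = Π_{j≠i} (x - xⱼ)/(xᵢ - xⱼ)

L_0(3.9) = (3.9 - 5)/(2 - 5) = 0.366667
L_1(3.9) = (3.9 - 2)/(5 - 2) = 0.633333

P(3.9) = (-9)×L_0(3.9) + (-3)×L_1(3.9)
P(3.9) = -5.200000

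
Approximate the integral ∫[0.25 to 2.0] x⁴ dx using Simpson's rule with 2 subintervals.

f(x) = x⁴
a = 0.25, b = 2.0, n = 2
h = (b - a)/n = 0.875000

Simpson's rule: (h/3)[f(x₀) + 4f(x₁) + 2f(x₂) + ... + f(xₙ)]

x_0 = 0.2500, f(x_0) = 0.003906, coefficient = 1
x_1 = 1.1250, f(x_1) = 1.601807, coefficient = 4
x_2 = 2.0000, f(x_2) = 16.000000, coefficient = 1

I ≈ (0.875000/3) × 22.411133 = 6.536580
Exact value: 6.399805
Error: 0.136776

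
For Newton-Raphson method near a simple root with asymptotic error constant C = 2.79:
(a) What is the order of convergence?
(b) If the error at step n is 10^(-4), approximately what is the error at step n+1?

(a) Newton-Raphson has quadratic (order 2) convergence near simple roots.
    This means |e_{n+1}| ≈ C|e_n|².

(b) With |e_n| = 10^(-4) and C = 2.79:
    |e_{n+1}| ≈ 2.79 × (10^(-4))² = 2.79 × 10^(-8)

(a) 2 (quadratic); (b) |e_{n+1}| ≈ 2.790e-08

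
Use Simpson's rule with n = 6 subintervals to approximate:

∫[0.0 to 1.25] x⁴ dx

f(x) = x⁴
a = 0.0, b = 1.25, n = 6
h = (b - a)/n = 0.208333

Simpson's rule: (h/3)[f(x₀) + 4f(x₁) + 2f(x₂) + ... + f(xₙ)]

x_0 = 0.0000, f(x_0) = 0.000000, coefficient = 1
x_1 = 0.2083, f(x_1) = 0.001884, coefficient = 4
x_2 = 0.4167, f(x_2) = 0.030141, coefficient = 2
x_3 = 0.6250, f(x_3) = 0.152588, coefficient = 4
x_4 = 0.8333, f(x_4) = 0.482253, coefficient = 2
x_5 = 1.0417, f(x_5) = 1.177376, coefficient = 4
x_6 = 1.2500, f(x_6) = 2.441406, coefficient = 1

I ≈ (0.208333/3) × 8.793584 = 0.610666
Exact value: 0.610352
Error: 0.000314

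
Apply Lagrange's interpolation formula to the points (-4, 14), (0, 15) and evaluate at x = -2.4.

Lagrange interpolation formula:
P(x) = Σ yᵢ × Lᵢ(x)
where Lᵢ(x) = Π_{j≠i} (x - xⱼ)/(xᵢ - xⱼ)

L_0(-2.4) = (-2.4 - 0)/(-4 - 0) = 0.600000
L_1(-2.4) = (-2.4 - (-4))/(0 - (-4)) = 0.400000

P(-2.4) = 14×L_0(-2.4) + 15×L_1(-2.4)
P(-2.4) = 14.400000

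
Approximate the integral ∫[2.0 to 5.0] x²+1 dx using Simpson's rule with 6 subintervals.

f(x) = x²+1
a = 2.0, b = 5.0, n = 6
h = (b - a)/n = 0.500000

Simpson's rule: (h/3)[f(x₀) + 4f(x₁) + 2f(x₂) + ... + f(xₙ)]

x_0 = 2.0000, f(x_0) = 5.000000, coefficient = 1
x_1 = 2.5000, f(x_1) = 7.250000, coefficient = 4
x_2 = 3.0000, f(x_2) = 10.000000, coefficient = 2
x_3 = 3.5000, f(x_3) = 13.250000, coefficient = 4
x_4 = 4.0000, f(x_4) = 17.000000, coefficient = 2
x_5 = 4.5000, f(x_5) = 21.250000, coefficient = 4
x_6 = 5.0000, f(x_6) = 26.000000, coefficient = 1

I ≈ (0.500000/3) × 252.000000 = 42.000000
Exact value: 42.000000
Error: 0.000000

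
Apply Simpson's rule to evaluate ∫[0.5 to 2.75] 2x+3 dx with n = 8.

f(x) = 2x+3
a = 0.5, b = 2.75, n = 8
h = (b - a)/n = 0.281250

Simpson's rule: (h/3)[f(x₀) + 4f(x₁) + 2f(x₂) + ... + f(xₙ)]

x_0 = 0.5000, f(x_0) = 4.000000, coefficient = 1
x_1 = 0.7812, f(x_1) = 4.562500, coefficient = 4
x_2 = 1.0625, f(x_2) = 5.125000, coefficient = 2
x_3 = 1.3438, f(x_3) = 5.687500, coefficient = 4
x_4 = 1.6250, f(x_4) = 6.250000, coefficient = 2
x_5 = 1.9062, f(x_5) = 6.812500, coefficient = 4
x_6 = 2.1875, f(x_6) = 7.375000, coefficient = 2
x_7 = 2.4688, f(x_7) = 7.937500, coefficient = 4
x_8 = 2.7500, f(x_8) = 8.500000, coefficient = 1

I ≈ (0.281250/3) × 150.000000 = 14.062500
Exact value: 14.062500
Error: 0.000000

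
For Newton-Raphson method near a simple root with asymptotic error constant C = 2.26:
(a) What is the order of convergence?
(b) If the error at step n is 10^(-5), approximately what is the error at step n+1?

(a) Newton-Raphson has quadratic (order 2) convergence near simple roots.
    This means |e_{n+1}| ≈ C|e_n|².

(b) With |e_n| = 10^(-5) and C = 2.26:
    |e_{n+1}| ≈ 2.26 × (10^(-5))² = 2.26 × 10^(-10)

(a) 2 (quadratic); (b) |e_{n+1}| ≈ 2.260e-10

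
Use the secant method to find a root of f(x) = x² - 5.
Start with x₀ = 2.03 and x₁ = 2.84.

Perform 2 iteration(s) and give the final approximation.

f(x) = x² - 5
x₀ = 2.03, x₁ = 2.84

Secant formula: x_{n+1} = x_n - f(x_n)(x_n - x_{n-1})/(f(x_n) - f(x_{n-1}))

Iteration 1:
  f(2.030000) = -0.879100
  f(2.840000) = 3.065600
  x_2 = 2.840000 - 3.065600×(2.840000 - 2.030000)/(3.065600 - (-0.879100))
       = 2.210513
Iteration 2:
  f(2.840000) = 3.065600
  f(2.210513) = -0.113631
  x_3 = 2.210513 - (-0.113631)×(2.210513 - 2.840000)/(-0.113631 - 3.065600)
       = 2.233012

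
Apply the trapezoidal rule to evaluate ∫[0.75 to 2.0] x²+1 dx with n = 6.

f(x) = x²+1
a = 0.75, b = 2.0, n = 6
h = (b - a)/n = 0.208333

Trapezoidal rule: (h/2)[f(x₀) + 2f(x₁) + 2f(x₂) + ... + f(xₙ)]

x_0 = 0.7500, f(x_0) = 1.562500, coefficient = 1
x_1 = 0.9583, f(x_1) = 1.918403, coefficient = 2
x_2 = 1.1667, f(x_2) = 2.361111, coefficient = 2
x_3 = 1.3750, f(x_3) = 2.890625, coefficient = 2
x_4 = 1.5833, f(x_4) = 3.506944, coefficient = 2
x_5 = 1.7917, f(x_5) = 4.210069, coefficient = 2
x_6 = 2.0000, f(x_6) = 5.000000, coefficient = 1

I ≈ (0.208333/2) × 36.336806 = 3.785084
Exact value: 3.776042
Error: 0.009042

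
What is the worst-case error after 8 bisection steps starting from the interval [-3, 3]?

Bisection error bound: |error| ≤ (b-a)/2^n
|error| ≤ (3 - (-3))/2^8 = 6/2^8
|error| ≤ 0.0234375000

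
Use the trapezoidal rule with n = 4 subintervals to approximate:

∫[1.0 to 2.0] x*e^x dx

f(x) = x*e^x
a = 1.0, b = 2.0, n = 4
h = (b - a)/n = 0.250000

Trapezoidal rule: (h/2)[f(x₀) + 2f(x₁) + 2f(x₂) + ... + f(xₙ)]

x_0 = 1.0000, f(x_0) = 2.718282, coefficient = 1
x_1 = 1.2500, f(x_1) = 4.362929, coefficient = 2
x_2 = 1.5000, f(x_2) = 6.722534, coefficient = 2
x_3 = 1.7500, f(x_3) = 10.070555, coefficient = 2
x_4 = 2.0000, f(x_4) = 14.778112, coefficient = 1

I ≈ (0.250000/2) × 59.808428 = 7.476053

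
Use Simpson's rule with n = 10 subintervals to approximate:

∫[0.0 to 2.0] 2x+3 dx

f(x) = 2x+3
a = 0.0, b = 2.0, n = 10
h = (b - a)/n = 0.200000

Simpson's rule: (h/3)[f(x₀) + 4f(x₁) + 2f(x₂) + ... + f(xₙ)]

x_0 = 0.0000, f(x_0) = 3.000000, coefficient = 1
x_1 = 0.2000, f(x_1) = 3.400000, coefficient = 4
x_2 = 0.4000, f(x_2) = 3.800000, coefficient = 2
x_3 = 0.6000, f(x_3) = 4.200000, coefficient = 4
x_4 = 0.8000, f(x_4) = 4.600000, coefficient = 2
x_5 = 1.0000, f(x_5) = 5.000000, coefficient = 4
x_6 = 1.2000, f(x_6) = 5.400000, coefficient = 2
x_7 = 1.4000, f(x_7) = 5.800000, coefficient = 4
x_8 = 1.6000, f(x_8) = 6.200000, coefficient = 2
x_9 = 1.8000, f(x_9) = 6.600000, coefficient = 4
x_10 = 2.0000, f(x_10) = 7.000000, coefficient = 1

I ≈ (0.200000/3) × 150.000000 = 10.000000
Exact value: 10.000000
Error: 0.000000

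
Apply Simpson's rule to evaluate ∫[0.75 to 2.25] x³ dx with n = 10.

f(x) = x³
a = 0.75, b = 2.25, n = 10
h = (b - a)/n = 0.150000

Simpson's rule: (h/3)[f(x₀) + 4f(x₁) + 2f(x₂) + ... + f(xₙ)]

x_0 = 0.7500, f(x_0) = 0.421875, coefficient = 1
x_1 = 0.9000, f(x_1) = 0.729000, coefficient = 4
x_2 = 1.0500, f(x_2) = 1.157625, coefficient = 2
x_3 = 1.2000, f(x_3) = 1.728000, coefficient = 4
x_4 = 1.3500, f(x_4) = 2.460375, coefficient = 2
x_5 = 1.5000, f(x_5) = 3.375000, coefficient = 4
x_6 = 1.6500, f(x_6) = 4.492125, coefficient = 2
x_7 = 1.8000, f(x_7) = 5.832000, coefficient = 4
x_8 = 1.9500, f(x_8) = 7.414875, coefficient = 2
x_9 = 2.1000, f(x_9) = 9.261000, coefficient = 4
x_10 = 2.2500, f(x_10) = 11.390625, coefficient = 1

I ≈ (0.150000/3) × 126.562500 = 6.328125
Exact value: 6.328125
Error: 0.000000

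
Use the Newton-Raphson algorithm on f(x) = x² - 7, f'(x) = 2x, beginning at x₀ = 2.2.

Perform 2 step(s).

f(x) = x² - 7
f'(x) = 2x
x₀ = 2.2

Newton-Raphson formula: x_{n+1} = x_n - f(x_n)/f'(x_n)

Iteration 1:
  f(2.200000) = -2.160000
  f'(2.200000) = 4.400000
  x_1 = 2.200000 - (-2.160000)/4.400000 = 2.690909
Iteration 2:
  f(2.690909) = 0.240992
  f'(2.690909) = 5.381818
  x_2 = 2.690909 - 0.240992/5.381818 = 2.646130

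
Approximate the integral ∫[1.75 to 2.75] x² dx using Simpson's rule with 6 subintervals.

f(x) = x²
a = 1.75, b = 2.75, n = 6
h = (b - a)/n = 0.166667

Simpson's rule: (h/3)[f(x₀) + 4f(x₁) + 2f(x₂) + ... + f(xₙ)]

x_0 = 1.7500, f(x_0) = 3.062500, coefficient = 1
x_1 = 1.9167, f(x_1) = 3.673611, coefficient = 4
x_2 = 2.0833, f(x_2) = 4.340278, coefficient = 2
x_3 = 2.2500, f(x_3) = 5.062500, coefficient = 4
x_4 = 2.4167, f(x_4) = 5.840278, coefficient = 2
x_5 = 2.5833, f(x_5) = 6.673611, coefficient = 4
x_6 = 2.7500, f(x_6) = 7.562500, coefficient = 1

I ≈ (0.166667/3) × 92.625000 = 5.145833
Exact value: 5.145833
Error: 0.000000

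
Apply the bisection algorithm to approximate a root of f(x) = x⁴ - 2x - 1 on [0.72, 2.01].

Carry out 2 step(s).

f(x) = x⁴ - 2x - 1
Initial interval: [0.72, 2.01]

Iteration 1:
  c_1 = (0.720000 + 2.010000)/2 = 1.365000
  f(c_1) = f(1.365000) = -0.258393
  f(a) × f(c) ≥ 0, new interval: [1.365000, 2.010000]
Iteration 2:
  c_2 = (1.365000 + 2.010000)/2 = 1.687500
  f(c_2) = f(1.687500) = 3.734146
  f(a) × f(c) < 0, new interval: [1.365000, 1.687500]

After 2 iteration(s), the approximation is c_2 = 1.687500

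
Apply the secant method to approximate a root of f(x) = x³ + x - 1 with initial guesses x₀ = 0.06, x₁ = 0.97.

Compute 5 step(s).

f(x) = x³ + x - 1
x₀ = 0.06, x₁ = 0.97

Secant formula: x_{n+1} = x_n - f(x_n)(x_n - x_{n-1})/(f(x_n) - f(x_{n-1}))

Iteration 1:
  f(0.060000) = -0.939784
  f(0.970000) = 0.882673
  x_2 = 0.970000 - 0.882673×(0.970000 - 0.060000)/(0.882673 - (-0.939784))
       = 0.529259
Iteration 2:
  f(0.970000) = 0.882673
  f(0.529259) = -0.322488
  x_3 = 0.529259 - (-0.322488)×(0.529259 - 0.970000)/(-0.322488 - 0.882673)
       = 0.647196
Iteration 3:
  f(0.529259) = -0.322488
  f(0.647196) = -0.081717
  x_4 = 0.647196 - (-0.081717)×(0.647196 - 0.529259)/(-0.081717 - (-0.322488))
       = 0.687224
Iteration 4:
  f(0.647196) = -0.081717
  f(0.687224) = 0.011784
  x_5 = 0.687224 - 0.011784×(0.687224 - 0.647196)/(0.011784 - (-0.081717))
       = 0.682179
Iteration 5:
  f(0.687224) = 0.011784
  f(0.682179) = -0.000356
  x_6 = 0.682179 - (-0.000356)×(0.682179 - 0.687224)/(-0.000356 - 0.011784)
       = 0.682327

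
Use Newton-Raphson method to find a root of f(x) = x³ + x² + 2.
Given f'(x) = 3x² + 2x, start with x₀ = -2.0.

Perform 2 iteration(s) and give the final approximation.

f(x) = x³ + x² + 2
f'(x) = 3x² + 2x
x₀ = -2.0

Newton-Raphson formula: x_{n+1} = x_n - f(x_n)/f'(x_n)

Iteration 1:
  f(-2.000000) = -2.000000
  f'(-2.000000) = 8.000000
  x_1 = -2.000000 - (-2.000000)/8.000000 = -1.750000
Iteration 2:
  f(-1.750000) = -0.296875
  f'(-1.750000) = 5.687500
  x_2 = -1.750000 - (-0.296875)/5.687500 = -1.697802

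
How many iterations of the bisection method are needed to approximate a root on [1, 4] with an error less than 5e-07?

We need (b-a)/2^n ≤ 5e-07
(4 - 1)/2^n ≤ 5e-07
3/2^n ≤ 5e-07
2^n ≥ 6000000
n ≥ log₂(6000000) = 22.52
n ≥ 23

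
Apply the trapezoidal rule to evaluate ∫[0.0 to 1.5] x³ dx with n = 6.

f(x) = x³
a = 0.0, b = 1.5, n = 6
h = (b - a)/n = 0.250000

Trapezoidal rule: (h/2)[f(x₀) + 2f(x₁) + 2f(x₂) + ... + f(xₙ)]

x_0 = 0.0000, f(x_0) = 0.000000, coefficient = 1
x_1 = 0.2500, f(x_1) = 0.015625, coefficient = 2
x_2 = 0.5000, f(x_2) = 0.125000, coefficient = 2
x_3 = 0.7500, f(x_3) = 0.421875, coefficient = 2
x_4 = 1.0000, f(x_4) = 1.000000, coefficient = 2
x_5 = 1.2500, f(x_5) = 1.953125, coefficient = 2
x_6 = 1.5000, f(x_6) = 3.375000, coefficient = 1

I ≈ (0.250000/2) × 10.406250 = 1.300781
Exact value: 1.265625
Error: 0.035156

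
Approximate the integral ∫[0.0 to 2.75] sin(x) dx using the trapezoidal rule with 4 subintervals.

f(x) = sin(x)
a = 0.0, b = 2.75, n = 4
h = (b - a)/n = 0.687500

Trapezoidal rule: (h/2)[f(x₀) + 2f(x₁) + 2f(x₂) + ... + f(xₙ)]

x_0 = 0.0000, f(x_0) = 0.000000, coefficient = 1
x_1 = 0.6875, f(x_1) = 0.634607, coefficient = 2
x_2 = 1.3750, f(x_2) = 0.980893, coefficient = 2
x_3 = 2.0625, f(x_3) = 0.881530, coefficient = 2
x_4 = 2.7500, f(x_4) = 0.381661, coefficient = 1

I ≈ (0.687500/2) × 5.375721 = 1.847904
Exact value: 1.924302
Error: 0.076398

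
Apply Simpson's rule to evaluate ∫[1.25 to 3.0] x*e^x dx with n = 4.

f(x) = x*e^x
a = 1.25, b = 3.0, n = 4
h = (b - a)/n = 0.437500

Simpson's rule: (h/3)[f(x₀) + 4f(x₁) + 2f(x₂) + ... + f(xₙ)]

x_0 = 1.2500, f(x_0) = 4.362929, coefficient = 1
x_1 = 1.6875, f(x_1) = 9.122539, coefficient = 4
x_2 = 2.1250, f(x_2) = 17.792407, coefficient = 2
x_3 = 2.5625, f(x_3) = 33.231006, coefficient = 4
x_4 = 3.0000, f(x_4) = 60.256611, coefficient = 1

I ≈ (0.437500/3) × 269.618532 = 39.319369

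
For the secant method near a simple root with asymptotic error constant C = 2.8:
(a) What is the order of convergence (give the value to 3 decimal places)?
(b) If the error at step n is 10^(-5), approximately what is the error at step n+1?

(a) Secant method has superlinear convergence with order φ = (1+√5)/2 ≈ 1.618.
    This means |e_{n+1}| ≈ C|e_n|^1.618.

(b) With |e_n| = 10^(-5) and C = 2.8:
    |e_{n+1}| ≈ 2.8 × (10^(-5))^1.618 = 2.8 × 10^(-8.09)

(a) ≈ 1.618 (golden ratio); (b) |e_{n+1}| ≈ 2.275e-08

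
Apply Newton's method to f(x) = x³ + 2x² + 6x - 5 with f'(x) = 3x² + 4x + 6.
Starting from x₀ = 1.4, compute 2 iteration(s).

f(x) = x³ + 2x² + 6x - 5
f'(x) = 3x² + 4x + 6
x₀ = 1.4

Newton-Raphson formula: x_{n+1} = x_n - f(x_n)/f'(x_n)

Iteration 1:
  f(1.400000) = 10.064000
  f'(1.400000) = 17.480000
  x_1 = 1.400000 - 10.064000/17.480000 = 0.824256
Iteration 2:
  f(0.824256) = 1.864333
  f'(0.824256) = 11.335220
  x_2 = 0.824256 - 1.864333/11.335220 = 0.659784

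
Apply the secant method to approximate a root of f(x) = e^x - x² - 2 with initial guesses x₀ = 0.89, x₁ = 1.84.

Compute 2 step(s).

f(x) = e^x - x² - 2
x₀ = 0.89, x₁ = 1.84

Secant formula: x_{n+1} = x_n - f(x_n)(x_n - x_{n-1})/(f(x_n) - f(x_{n-1}))

Iteration 1:
  f(0.890000) = -0.356970
  f(1.840000) = 0.910938
  x_2 = 1.840000 - 0.910938×(1.840000 - 0.890000)/(0.910938 - (-0.356970))
       = 1.157466
Iteration 2:
  f(1.840000) = 0.910938
  f(1.157466) = -0.157868
  x_3 = 1.157466 - (-0.157868)×(1.157466 - 1.840000)/(-0.157868 - 0.910938)
       = 1.258279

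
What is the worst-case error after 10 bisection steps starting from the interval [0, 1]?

Bisection error bound: |error| ≤ (b-a)/2^n
|error| ≤ (1 - 0)/2^10 = 1/2^10
|error| ≤ 0.0009765625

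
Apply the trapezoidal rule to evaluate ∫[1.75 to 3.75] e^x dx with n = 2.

f(x) = e^x
a = 1.75, b = 3.75, n = 2
h = (b - a)/n = 1.000000

Trapezoidal rule: (h/2)[f(x₀) + 2f(x₁) + 2f(x₂) + ... + f(xₙ)]

x_0 = 1.7500, f(x_0) = 5.754603, coefficient = 1
x_1 = 2.7500, f(x_1) = 15.642632, coefficient = 2
x_2 = 3.7500, f(x_2) = 42.521082, coefficient = 1

I ≈ (1.000000/2) × 79.560948 = 39.780474
Exact value: 36.766479
Error: 3.013995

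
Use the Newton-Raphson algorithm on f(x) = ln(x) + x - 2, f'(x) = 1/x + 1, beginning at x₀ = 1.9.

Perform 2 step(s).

f(x) = ln(x) + x - 2
f'(x) = 1/x + 1
x₀ = 1.9

Newton-Raphson formula: x_{n+1} = x_n - f(x_n)/f'(x_n)

Iteration 1:
  f(1.900000) = 0.541854
  f'(1.900000) = 1.526316
  x_1 = 1.900000 - 0.541854/1.526316 = 1.544992
Iteration 2:
  f(1.544992) = -0.019989
  f'(1.544992) = 1.647252
  x_2 = 1.544992 - (-0.019989)/1.647252 = 1.557127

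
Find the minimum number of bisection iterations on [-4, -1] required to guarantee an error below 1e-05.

We need (b-a)/2^n ≤ 1e-05
(-1 - (-4))/2^n ≤ 1e-05
3/2^n ≤ 1e-05
2^n ≥ 300000
n ≥ log₂(300000) = 18.19
n ≥ 19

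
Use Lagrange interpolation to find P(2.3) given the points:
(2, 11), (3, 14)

Lagrange interpolation formula:
P(x) = Σ yᵢ × Lᵢ(x)
where Lᵢ(x) = Π_{j≠i} (x - xⱼ)/(xᵢ - xⱼ)

L_0(2.3) = (2.3 - 3)/(2 - 3) = 0.700000
L_1(2.3) = (2.3 - 2)/(3 - 2) = 0.300000

P(2.3) = 11×L_0(2.3) + 14×L_1(2.3)
P(2.3) = 11.900000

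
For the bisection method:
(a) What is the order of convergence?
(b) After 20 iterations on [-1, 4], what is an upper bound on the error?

(a) Bisection has linear (order 1) convergence; the error is halved each step.

(b) Error bound = (b-a)/2^n = (4 - (-1))/2^{20}
    = 5/2^{20}

(a) 1 (linear); (b) error ≤ 4.77e-06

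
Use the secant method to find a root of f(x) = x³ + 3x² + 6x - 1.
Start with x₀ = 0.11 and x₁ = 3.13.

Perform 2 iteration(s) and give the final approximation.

f(x) = x³ + 3x² + 6x - 1
x₀ = 0.11, x₁ = 3.13

Secant formula: x_{n+1} = x_n - f(x_n)(x_n - x_{n-1})/(f(x_n) - f(x_{n-1}))

Iteration 1:
  f(0.110000) = -0.302369
  f(3.130000) = 77.834997
  x_2 = 3.130000 - 77.834997×(3.130000 - 0.110000)/(77.834997 - (-0.302369))
       = 0.121687
Iteration 2:
  f(3.130000) = 77.834997
  f(0.121687) = -0.223656
  x_3 = 0.121687 - (-0.223656)×(0.121687 - 3.130000)/(-0.223656 - 77.834997)
       = 0.130306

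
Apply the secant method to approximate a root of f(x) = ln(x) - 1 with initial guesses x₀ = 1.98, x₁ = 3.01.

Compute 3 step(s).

f(x) = ln(x) - 1
x₀ = 1.98, x₁ = 3.01

Secant formula: x_{n+1} = x_n - f(x_n)(x_n - x_{n-1})/(f(x_n) - f(x_{n-1}))

Iteration 1:
  f(1.980000) = -0.316903
  f(3.010000) = 0.101940
  x_2 = 3.010000 - 0.101940×(3.010000 - 1.980000)/(0.101940 - (-0.316903))
       = 2.759314
Iteration 2:
  f(3.010000) = 0.101940
  f(2.759314) = 0.014982
  x_3 = 2.759314 - 0.014982×(2.759314 - 3.010000)/(0.014982 - 0.101940)
       = 2.716123
Iteration 3:
  f(2.759314) = 0.014982
  f(2.716123) = -0.000794
  x_4 = 2.716123 - (-0.000794)×(2.716123 - 2.759314)/(-0.000794 - 0.014982)
       = 2.718298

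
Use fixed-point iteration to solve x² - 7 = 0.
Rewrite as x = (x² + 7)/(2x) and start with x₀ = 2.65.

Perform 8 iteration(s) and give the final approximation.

Equation: x² - 7 = 0
Fixed-point form: x = (x² + 7)/(2x)
x₀ = 2.65

x_1 = g(2.650000) = 2.645755
x_2 = g(2.645755) = 2.645751
x_3 = g(2.645751) = 2.645751
x_4 = g(2.645751) = 2.645751
x_5 = g(2.645751) = 2.645751
x_6 = g(2.645751) = 2.645751
x_7 = g(2.645751) = 2.645751
x_8 = g(2.645751) = 2.645751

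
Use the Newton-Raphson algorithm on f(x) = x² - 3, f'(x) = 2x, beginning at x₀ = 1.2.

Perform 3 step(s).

f(x) = x² - 3
f'(x) = 2x
x₀ = 1.2

Newton-Raphson formula: x_{n+1} = x_n - f(x_n)/f'(x_n)

Iteration 1:
  f(1.200000) = -1.560000
  f'(1.200000) = 2.400000
  x_1 = 1.200000 - (-1.560000)/2.400000 = 1.850000
Iteration 2:
  f(1.850000) = 0.422500
  f'(1.850000) = 3.700000
  x_2 = 1.850000 - 0.422500/3.700000 = 1.735811
Iteration 3:
  f(1.735811) = 0.013039
  f'(1.735811) = 3.471622
  x_3 = 1.735811 - 0.013039/3.471622 = 1.732055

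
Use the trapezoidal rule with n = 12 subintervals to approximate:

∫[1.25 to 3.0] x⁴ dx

f(x) = x⁴
a = 1.25, b = 3.0, n = 12
h = (b - a)/n = 0.145833

Trapezoidal rule: (h/2)[f(x₀) + 2f(x₁) + 2f(x₂) + ... + f(xₙ)]

x_0 = 1.2500, f(x_0) = 2.441406, coefficient = 1
x_1 = 1.3958, f(x_1) = 3.796070, coefficient = 2
x_2 = 1.5417, f(x_2) = 5.648875, coefficient = 2
x_3 = 1.6875, f(x_3) = 8.109146, coefficient = 2
x_4 = 1.8333, f(x_4) = 11.297068, coefficient = 2
x_5 = 1.9792, f(x_5) = 15.343678, coefficient = 2
x_6 = 2.1250, f(x_6) = 20.390869, coefficient = 2
x_7 = 2.2708, f(x_7) = 26.591390, coefficient = 2
x_8 = 2.4167, f(x_8) = 34.108845, coefficient = 2
x_9 = 2.5625, f(x_9) = 43.117691, coefficient = 2
x_10 = 2.7083, f(x_10) = 53.803244, coefficient = 2
x_11 = 2.8542, f(x_11) = 66.361672, coefficient = 2
x_12 = 3.0000, f(x_12) = 81.000000, coefficient = 1

I ≈ (0.145833/2) × 660.578501 = 48.167182
Exact value: 47.989648
Error: 0.177534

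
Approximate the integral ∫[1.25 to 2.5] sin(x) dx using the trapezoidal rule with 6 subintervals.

f(x) = sin(x)
a = 1.25, b = 2.5, n = 6
h = (b - a)/n = 0.208333

Trapezoidal rule: (h/2)[f(x₀) + 2f(x₁) + 2f(x₂) + ... + f(xₙ)]

x_0 = 1.2500, f(x_0) = 0.948985, coefficient = 1
x_1 = 1.4583, f(x_1) = 0.993683, coefficient = 2
x_2 = 1.6667, f(x_2) = 0.995408, coefficient = 2
x_3 = 1.8750, f(x_3) = 0.954086, coefficient = 2
x_4 = 2.0833, f(x_4) = 0.871503, coefficient = 2
x_5 = 2.2917, f(x_5) = 0.751232, coefficient = 2
x_6 = 2.5000, f(x_6) = 0.598472, coefficient = 1

I ≈ (0.208333/2) × 10.679279 = 1.112425
Exact value: 1.116466
Error: 0.004041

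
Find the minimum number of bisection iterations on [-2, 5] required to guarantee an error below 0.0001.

We need (b-a)/2^n ≤ 0.0001
(5 - (-2))/2^n ≤ 0.0001
7/2^n ≤ 0.0001
2^n ≥ 70000
n ≥ log₂(70000) = 16.10
n ≥ 17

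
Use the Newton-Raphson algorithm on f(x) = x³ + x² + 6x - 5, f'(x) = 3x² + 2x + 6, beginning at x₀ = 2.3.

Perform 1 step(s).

f(x) = x³ + x² + 6x - 5
f'(x) = 3x² + 2x + 6
x₀ = 2.3

Newton-Raphson formula: x_{n+1} = x_n - f(x_n)/f'(x_n)

Iteration 1:
  f(2.300000) = 26.257000
  f'(2.300000) = 26.470000
  x_1 = 2.300000 - 26.257000/26.470000 = 1.308047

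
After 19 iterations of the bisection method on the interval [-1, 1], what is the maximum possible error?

Bisection error bound: |error| ≤ (b-a)/2^n
|error| ≤ (1 - (-1))/2^19 = 2/2^19
|error| ≤ 0.0000038147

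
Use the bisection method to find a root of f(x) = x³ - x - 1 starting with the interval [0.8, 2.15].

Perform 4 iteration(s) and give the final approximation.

f(x) = x³ - x - 1
Initial interval: [0.8, 2.15]

Iteration 1:
  c_1 = (0.800000 + 2.150000)/2 = 1.475000
  f(c_1) = f(1.475000) = 0.734047
  f(a) × f(c) < 0, new interval: [0.800000, 1.475000]
Iteration 2:
  c_2 = (0.800000 + 1.475000)/2 = 1.137500
  f(c_2) = f(1.137500) = -0.665682
  f(a) × f(c) ≥ 0, new interval: [1.137500, 1.475000]
Iteration 3:
  c_3 = (1.137500 + 1.475000)/2 = 1.306250
  f(c_3) = f(1.306250) = -0.077410
  f(a) × f(c) ≥ 0, new interval: [1.306250, 1.475000]
Iteration 4:
  c_4 = (1.306250 + 1.475000)/2 = 1.390625
  f(c_4) = f(1.390625) = 0.298618
  f(a) × f(c) < 0, new interval: [1.306250, 1.390625]

After 4 iteration(s), the approximation is c_4 = 1.390625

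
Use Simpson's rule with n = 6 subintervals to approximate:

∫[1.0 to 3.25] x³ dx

f(x) = x³
a = 1.0, b = 3.25, n = 6
h = (b - a)/n = 0.375000

Simpson's rule: (h/3)[f(x₀) + 4f(x₁) + 2f(x₂) + ... + f(xₙ)]

x_0 = 1.0000, f(x_0) = 1.000000, coefficient = 1
x_1 = 1.3750, f(x_1) = 2.599609, coefficient = 4
x_2 = 1.7500, f(x_2) = 5.359375, coefficient = 2
x_3 = 2.1250, f(x_3) = 9.595703, coefficient = 4
x_4 = 2.5000, f(x_4) = 15.625000, coefficient = 2
x_5 = 2.8750, f(x_5) = 23.763672, coefficient = 4
x_6 = 3.2500, f(x_6) = 34.328125, coefficient = 1

I ≈ (0.375000/3) × 221.132812 = 27.641602
Exact value: 27.641602
Error: 0.000000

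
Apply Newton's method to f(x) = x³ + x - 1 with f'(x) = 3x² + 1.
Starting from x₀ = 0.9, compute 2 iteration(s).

f(x) = x³ + x - 1
f'(x) = 3x² + 1
x₀ = 0.9

Newton-Raphson formula: x_{n+1} = x_n - f(x_n)/f'(x_n)

Iteration 1:
  f(0.900000) = 0.629000
  f'(0.900000) = 3.430000
  x_1 = 0.900000 - 0.629000/3.430000 = 0.716618
Iteration 2:
  f(0.716618) = 0.084631
  f'(0.716618) = 2.540624
  x_2 = 0.716618 - 0.084631/2.540624 = 0.683307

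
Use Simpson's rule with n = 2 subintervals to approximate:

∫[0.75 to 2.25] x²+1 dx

f(x) = x²+1
a = 0.75, b = 2.25, n = 2
h = (b - a)/n = 0.750000

Simpson's rule: (h/3)[f(x₀) + 4f(x₁) + 2f(x₂) + ... + f(xₙ)]

x_0 = 0.7500, f(x_0) = 1.562500, coefficient = 1
x_1 = 1.5000, f(x_1) = 3.250000, coefficient = 4
x_2 = 2.2500, f(x_2) = 6.062500, coefficient = 1

I ≈ (0.750000/3) × 20.625000 = 5.156250
Exact value: 5.156250
Error: 0.000000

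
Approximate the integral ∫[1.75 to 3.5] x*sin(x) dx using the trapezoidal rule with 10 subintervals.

f(x) = x*sin(x)
a = 1.75, b = 3.5, n = 10
h = (b - a)/n = 0.175000

Trapezoidal rule: (h/2)[f(x₀) + 2f(x₁) + 2f(x₂) + ... + f(xₙ)]

x_0 = 1.7500, f(x_0) = 1.721975, coefficient = 1
x_1 = 1.9250, f(x_1) = 1.805502, coefficient = 2
x_2 = 2.1000, f(x_2) = 1.812740, coefficient = 2
x_3 = 2.2750, f(x_3) = 1.733840, coefficient = 2
x_4 = 2.4500, f(x_4) = 1.562524, coefficient = 2
x_5 = 2.6250, f(x_5) = 1.296541, coefficient = 2
x_6 = 2.8000, f(x_6) = 0.937967, coefficient = 2
x_7 = 2.9750, f(x_7) = 0.493324, coefficient = 2
x_8 = 3.1500, f(x_8) = -0.026483, coefficient = 2
x_9 = 3.3250, f(x_9) = -0.606416, coefficient = 2
x_10 = 3.5000, f(x_10) = -1.227741, coefficient = 1

I ≈ (0.175000/2) × 18.513308 = 1.619914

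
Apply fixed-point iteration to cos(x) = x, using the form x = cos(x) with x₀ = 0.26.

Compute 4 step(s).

Equation: cos(x) = x
Fixed-point form: x = cos(x)
x₀ = 0.26

x_1 = g(0.260000) = 0.966390
x_2 = g(0.966390) = 0.568274
x_3 = g(0.568274) = 0.842831
x_4 = g(0.842831) = 0.665352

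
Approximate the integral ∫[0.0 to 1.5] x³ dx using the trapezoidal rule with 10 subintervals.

f(x) = x³
a = 0.0, b = 1.5, n = 10
h = (b - a)/n = 0.150000

Trapezoidal rule: (h/2)[f(x₀) + 2f(x₁) + 2f(x₂) + ... + f(xₙ)]

x_0 = 0.0000, f(x_0) = 0.000000, coefficient = 1
x_1 = 0.1500, f(x_1) = 0.003375, coefficient = 2
x_2 = 0.3000, f(x_2) = 0.027000, coefficient = 2
x_3 = 0.4500, f(x_3) = 0.091125, coefficient = 2
x_4 = 0.6000, f(x_4) = 0.216000, coefficient = 2
x_5 = 0.7500, f(x_5) = 0.421875, coefficient = 2
x_6 = 0.9000, f(x_6) = 0.729000, coefficient = 2
x_7 = 1.0500, f(x_7) = 1.157625, coefficient = 2
x_8 = 1.2000, f(x_8) = 1.728000, coefficient = 2
x_9 = 1.3500, f(x_9) = 2.460375, coefficient = 2
x_10 = 1.5000, f(x_10) = 3.375000, coefficient = 1

I ≈ (0.150000/2) × 17.043750 = 1.278281
Exact value: 1.265625
Error: 0.012656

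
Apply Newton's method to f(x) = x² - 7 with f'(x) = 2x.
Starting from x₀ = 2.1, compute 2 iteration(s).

f(x) = x² - 7
f'(x) = 2x
x₀ = 2.1

Newton-Raphson formula: x_{n+1} = x_n - f(x_n)/f'(x_n)

Iteration 1:
  f(2.100000) = -2.590000
  f'(2.100000) = 4.200000
  x_1 = 2.100000 - (-2.590000)/4.200000 = 2.716667
Iteration 2:
  f(2.716667) = 0.380278
  f'(2.716667) = 5.433333
  x_2 = 2.716667 - 0.380278/5.433333 = 2.646677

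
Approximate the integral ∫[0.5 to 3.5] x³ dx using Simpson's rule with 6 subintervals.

f(x) = x³
a = 0.5, b = 3.5, n = 6
h = (b - a)/n = 0.500000

Simpson's rule: (h/3)[f(x₀) + 4f(x₁) + 2f(x₂) + ... + f(xₙ)]

x_0 = 0.5000, f(x_0) = 0.125000, coefficient = 1
x_1 = 1.0000, f(x_1) = 1.000000, coefficient = 4
x_2 = 1.5000, f(x_2) = 3.375000, coefficient = 2
x_3 = 2.0000, f(x_3) = 8.000000, coefficient = 4
x_4 = 2.5000, f(x_4) = 15.625000, coefficient = 2
x_5 = 3.0000, f(x_5) = 27.000000, coefficient = 4
x_6 = 3.5000, f(x_6) = 42.875000, coefficient = 1

I ≈ (0.500000/3) × 225.000000 = 37.500000
Exact value: 37.500000
Error: 0.000000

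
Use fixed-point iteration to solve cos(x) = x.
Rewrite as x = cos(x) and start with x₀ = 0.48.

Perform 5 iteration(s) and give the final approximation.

Equation: cos(x) = x
Fixed-point form: x = cos(x)
x₀ = 0.48

x_1 = g(0.480000) = 0.886995
x_2 = g(0.886995) = 0.631744
x_3 = g(0.631744) = 0.806999
x_4 = g(0.806999) = 0.691669
x_5 = g(0.691669) = 0.770182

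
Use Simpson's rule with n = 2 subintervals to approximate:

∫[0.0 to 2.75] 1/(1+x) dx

f(x) = 1/(1+x)
a = 0.0, b = 2.75, n = 2
h = (b - a)/n = 1.375000

Simpson's rule: (h/3)[f(x₀) + 4f(x₁) + 2f(x₂) + ... + f(xₙ)]

x_0 = 0.0000, f(x_0) = 1.000000, coefficient = 1
x_1 = 1.3750, f(x_1) = 0.421053, coefficient = 4
x_2 = 2.7500, f(x_2) = 0.266667, coefficient = 1

I ≈ (1.375000/3) × 2.950877 = 1.352485
Exact value: 1.321756
Error: 0.030730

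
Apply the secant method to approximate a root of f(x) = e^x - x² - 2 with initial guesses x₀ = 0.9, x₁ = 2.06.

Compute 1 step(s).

f(x) = e^x - x² - 2
x₀ = 0.9, x₁ = 2.06

Secant formula: x_{n+1} = x_n - f(x_n)(x_n - x_{n-1})/(f(x_n) - f(x_{n-1}))

Iteration 1:
  f(0.900000) = -0.350397
  f(2.060000) = 1.602370
  x_2 = 2.060000 - 1.602370×(2.060000 - 0.900000)/(1.602370 - (-0.350397))
       = 1.108146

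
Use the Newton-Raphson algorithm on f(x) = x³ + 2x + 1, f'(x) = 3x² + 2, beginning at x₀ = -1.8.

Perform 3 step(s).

f(x) = x³ + 2x + 1
f'(x) = 3x² + 2
x₀ = -1.8

Newton-Raphson formula: x_{n+1} = x_n - f(x_n)/f'(x_n)

Iteration 1:
  f(-1.800000) = -8.432000
  f'(-1.800000) = 11.720000
  x_1 = -1.800000 - (-8.432000)/11.720000 = -1.080546
Iteration 2:
  f(-1.080546) = -2.422716
  f'(-1.080546) = 5.502739
  x_2 = -1.080546 - (-2.422716)/5.502739 = -0.640272
Iteration 3:
  f(-0.640272) = -0.543021
  f'(-0.640272) = 3.229843
  x_3 = -0.640272 - (-0.543021)/3.229843 = -0.472145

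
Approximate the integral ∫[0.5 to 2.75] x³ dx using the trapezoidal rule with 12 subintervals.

f(x) = x³
a = 0.5, b = 2.75, n = 12
h = (b - a)/n = 0.187500

Trapezoidal rule: (h/2)[f(x₀) + 2f(x₁) + 2f(x₂) + ... + f(xₙ)]

x_0 = 0.5000, f(x_0) = 0.125000, coefficient = 1
x_1 = 0.6875, f(x_1) = 0.324951, coefficient = 2
x_2 = 0.8750, f(x_2) = 0.669922, coefficient = 2
x_3 = 1.0625, f(x_3) = 1.199463, coefficient = 2
x_4 = 1.2500, f(x_4) = 1.953125, coefficient = 2
x_5 = 1.4375, f(x_5) = 2.970459, coefficient = 2
x_6 = 1.6250, f(x_6) = 4.291016, coefficient = 2
x_7 = 1.8125, f(x_7) = 5.954346, coefficient = 2
x_8 = 2.0000, f(x_8) = 8.000000, coefficient = 2
x_9 = 2.1875, f(x_9) = 10.467529, coefficient = 2
x_10 = 2.3750, f(x_10) = 13.396484, coefficient = 2
x_11 = 2.5625, f(x_11) = 16.826416, coefficient = 2
x_12 = 2.7500, f(x_12) = 20.796875, coefficient = 1

I ≈ (0.187500/2) × 153.029297 = 14.346497
Exact value: 14.282227
Error: 0.064270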